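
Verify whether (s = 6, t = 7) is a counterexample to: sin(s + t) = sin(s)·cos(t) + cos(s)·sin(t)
No

Substituting s = 6, t = 7:
LHS = sin(6 + 7) = sin(13) ≈ 0.4202
RHS = sin(6)·cos(7) + cos(6)·sin(7) = sin(6)·cos(7) + sin(7)·cos(6) ≈ 0.4202

The sides agree, so this pair does not disprove the claim.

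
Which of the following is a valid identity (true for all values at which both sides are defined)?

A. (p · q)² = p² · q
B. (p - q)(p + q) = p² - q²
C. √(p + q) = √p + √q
B

A: fails at (3, 3) — LHS = 81, RHS = 27.
B: holds — e.g. at (4, 6), both sides equal -20.
C: fails at (1, 1) — LHS = √(2) ≈ 1.414, RHS = 2.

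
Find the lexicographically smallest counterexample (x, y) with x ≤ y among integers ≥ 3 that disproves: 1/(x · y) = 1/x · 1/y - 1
Substituting (3, 3) into the claim:
LHS = 1/(3 · 3) = 1/9
RHS = 1/3 · 1/3 - 1 = -8/9

Since LHS ≠ RHS, this pair disproves the claim, and no lexicographically smaller pair (x ≤ y, integers ≥ 3) does.

For instance (7, 8) is also a counterexample (LHS = 1/56, RHS = -55/56), but it's lexicographically larger.

Answer: (x, y) = (3, 3)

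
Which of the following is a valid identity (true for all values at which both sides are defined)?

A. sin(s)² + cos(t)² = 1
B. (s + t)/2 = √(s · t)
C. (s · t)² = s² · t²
A: fails at (4, 5) — LHS = cos(5)² + sin(4)² ≈ 0.6532, RHS = 1.
B: fails at (1, 3) — LHS = 2, RHS = √(3) ≈ 1.732.
C: holds — e.g. at (2, 7), both sides equal 196.

Answer: C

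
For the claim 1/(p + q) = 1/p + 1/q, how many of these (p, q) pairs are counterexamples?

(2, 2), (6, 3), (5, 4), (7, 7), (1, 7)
Testing each pair:
(2, 2): LHS = 1/4, RHS = 1 → counterexample
(6, 3): LHS = 1/9, RHS = 1/2 → counterexample
(5, 4): LHS = 1/9, RHS = 9/20 → counterexample
(7, 7): LHS = 1/14, RHS = 2/7 → counterexample
(1, 7): LHS = 1/8, RHS = 8/7 → counterexample

That makes 5 counterexamples.

Answer: 5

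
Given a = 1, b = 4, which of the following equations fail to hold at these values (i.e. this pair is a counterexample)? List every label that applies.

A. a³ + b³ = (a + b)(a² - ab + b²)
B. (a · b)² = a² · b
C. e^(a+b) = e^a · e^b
B

Evaluating each claim at the given values:
A. LHS = 65, RHS = 65 → holds here (LHS = RHS)
B. LHS = 16, RHS = 4 → fails here (LHS ≠ RHS)
C. LHS = e^5 ≈ 148.4, RHS = e^5 ≈ 148.4 → holds here (LHS = RHS)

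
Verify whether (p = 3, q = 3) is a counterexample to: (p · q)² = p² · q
Yes

Substituting p = 3, q = 3:
LHS = (3 · 3)² = 81
RHS = 3² · 3 = 27

Since LHS ≠ RHS, this pair disproves the claim.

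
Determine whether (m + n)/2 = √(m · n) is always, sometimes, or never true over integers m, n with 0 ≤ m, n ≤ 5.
Sometimes true

It holds at (m, n) = (1, 1) (both sides equal 1), but fails at (m, n) = (3, 0) (LHS = 3/2, RHS = 0).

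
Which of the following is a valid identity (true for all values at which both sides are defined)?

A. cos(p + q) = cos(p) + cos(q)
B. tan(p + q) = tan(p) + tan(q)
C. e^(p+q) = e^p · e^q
A: fails at (6, 7) — LHS = cos(13) ≈ 0.9074, RHS = cos(7) + cos(6) ≈ 1.714.
B: fails at (5, 8) — LHS = tan(13) ≈ 0.463, RHS = tan(8) + tan(5) ≈ -10.18.
C: holds — e.g. at (3, 4), both sides equal e^7 ≈ 1097.

Answer: C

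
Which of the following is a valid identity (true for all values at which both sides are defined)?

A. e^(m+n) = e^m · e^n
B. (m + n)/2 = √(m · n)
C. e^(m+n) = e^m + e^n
A

A: holds — e.g. at (3, 5), both sides equal e^8 ≈ 2981.
B: fails at (5, 8) — LHS = 13/2, RHS = 2·√(10) ≈ 6.325.
C: fails at (3, 4) — LHS = e^7 ≈ 1097, RHS = e^3 + e^4 ≈ 74.68.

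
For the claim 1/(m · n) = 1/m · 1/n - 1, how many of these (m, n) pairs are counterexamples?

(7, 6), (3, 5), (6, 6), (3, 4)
4

Testing each pair:
(7, 6): LHS = 1/42, RHS = -41/42 → counterexample
(3, 5): LHS = 1/15, RHS = -14/15 → counterexample
(6, 6): LHS = 1/36, RHS = -35/36 → counterexample
(3, 4): LHS = 1/12, RHS = -11/12 → counterexample

That makes 4 counterexamples.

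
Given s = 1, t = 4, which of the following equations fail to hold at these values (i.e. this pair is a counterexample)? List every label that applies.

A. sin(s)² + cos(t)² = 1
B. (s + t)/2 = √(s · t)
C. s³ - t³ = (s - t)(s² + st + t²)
A, B

Evaluating each claim at the given values:
A. LHS = cos(4)² + sin(1)² ≈ 1.135, RHS = 1 → fails here (LHS ≠ RHS)
B. LHS = 5/2, RHS = 2 → fails here (LHS ≠ RHS)
C. LHS = -63, RHS = -63 → holds here (LHS = RHS)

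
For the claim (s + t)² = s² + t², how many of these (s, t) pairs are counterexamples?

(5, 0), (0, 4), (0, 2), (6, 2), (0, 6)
Testing each pair:
(5, 0): LHS = 25, RHS = 25 → satisfies claim
(0, 4): LHS = 16, RHS = 16 → satisfies claim
(0, 2): LHS = 4, RHS = 4 → satisfies claim
(6, 2): LHS = 64, RHS = 40 → counterexample
(0, 6): LHS = 36, RHS = 36 → satisfies claim

That makes 1 counterexample.

Answer: 1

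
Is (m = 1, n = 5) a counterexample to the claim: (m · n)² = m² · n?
Yes

Substituting m = 1, n = 5:
LHS = (1 · 5)² = 25
RHS = 1² · 5 = 5

Since LHS ≠ RHS, this pair disproves the claim.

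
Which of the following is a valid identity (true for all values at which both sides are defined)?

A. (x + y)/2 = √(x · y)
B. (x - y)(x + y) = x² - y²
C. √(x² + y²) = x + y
B

A: fails at (2, 3) — LHS = 5/2, RHS = √(6) ≈ 2.449.
B: holds — e.g. at (4, 6), both sides equal -20.
C: fails at (2, 2) — LHS = 2·√(2) ≈ 2.828, RHS = 4.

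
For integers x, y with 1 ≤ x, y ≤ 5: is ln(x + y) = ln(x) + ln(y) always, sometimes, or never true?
It holds at (x, y) = (2, 2) (both sides equal ln(4) ≈ 1.386), but fails at (x, y) = (4, 3) (LHS = ln(7) ≈ 1.946, RHS = ln(3) + ln(4) ≈ 2.485).

Answer: Sometimes true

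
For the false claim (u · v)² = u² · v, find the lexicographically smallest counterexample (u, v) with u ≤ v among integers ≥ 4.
Substituting (4, 4) into the claim:
LHS = (4 · 4)² = 256
RHS = 4² · 4 = 64

Since LHS ≠ RHS, this pair disproves the claim, and no lexicographically smaller pair (u ≤ v, integers ≥ 4) does.

For instance (8, 9) is also a counterexample (LHS = 5184, RHS = 576), but it's lexicographically larger.

Answer: (u, v) = (4, 4)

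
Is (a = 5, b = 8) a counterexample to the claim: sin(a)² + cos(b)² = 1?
Substituting a = 5, b = 8:
LHS = sin(5)² + cos(8)² ≈ 0.9407
RHS = 1

Since LHS ≠ RHS, this pair disproves the claim.

Answer: Yes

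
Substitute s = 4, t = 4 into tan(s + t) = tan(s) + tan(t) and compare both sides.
LHS = tan(4 + 4) = tan(8) ≈ -6.8
RHS = tan(4) + tan(4) = 2·tan(4) ≈ 2.316

LHS ≠ RHS (they differ by about 9.115), so the equation does not hold here.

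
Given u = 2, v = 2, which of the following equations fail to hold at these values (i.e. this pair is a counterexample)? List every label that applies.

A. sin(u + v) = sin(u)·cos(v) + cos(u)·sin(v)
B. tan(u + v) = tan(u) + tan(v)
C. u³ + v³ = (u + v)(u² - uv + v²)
B

Evaluating each claim at the given values:
A. LHS = sin(4) ≈ -0.7568, RHS = 2·sin(2)·cos(2) ≈ -0.7568 → holds here (LHS = RHS)
B. LHS = tan(4) ≈ 1.158, RHS = 2·tan(2) ≈ -4.37 → fails here (LHS ≠ RHS)
C. LHS = 16, RHS = 16 → holds here (LHS = RHS)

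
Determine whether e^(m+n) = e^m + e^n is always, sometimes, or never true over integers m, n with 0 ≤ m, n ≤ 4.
The claim fails for every pair in the range. For instance at (m, n) = (3, 2): LHS = e^5 ≈ 148.4, RHS = e^2 + e^3 ≈ 27.47.

Answer: Never true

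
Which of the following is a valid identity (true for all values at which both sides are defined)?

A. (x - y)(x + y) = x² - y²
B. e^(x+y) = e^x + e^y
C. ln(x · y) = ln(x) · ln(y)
A: holds — e.g. at (4, 5), both sides equal -9.
B: fails at (3, 5) — LHS = e^8 ≈ 2981, RHS = e^3 + e^5 ≈ 168.5.
C: fails at (6, 7) — LHS = ln(42) ≈ 3.738, RHS = ln(6)·ln(7) ≈ 3.487.

Answer: A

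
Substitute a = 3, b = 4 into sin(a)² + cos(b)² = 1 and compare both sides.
LHS = sin(3)² + cos(4)² ≈ 0.4472
RHS = 1

LHS ≠ RHS (they differ by about 0.5528), so the equation does not hold here.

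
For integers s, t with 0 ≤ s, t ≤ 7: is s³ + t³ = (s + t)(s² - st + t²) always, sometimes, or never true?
Always true

The identity holds for every pair in the range. For instance at (s, t) = (3, 3): both sides equal 54.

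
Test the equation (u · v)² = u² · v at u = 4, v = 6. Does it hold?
Substituting u = 4, v = 6:

LHS = (4 · 6)² = 576
RHS = 4² · 6 = 96

LHS ≠ RHS, so the equation does not hold at this point.

Answer: Fails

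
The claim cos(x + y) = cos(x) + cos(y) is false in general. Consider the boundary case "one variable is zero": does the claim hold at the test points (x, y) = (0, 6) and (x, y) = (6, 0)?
At (0, 6): LHS = cos(6) ≈ 0.9602 ≠ RHS = cos(6) + 1 ≈ 1.96
At (6, 0): LHS = cos(6) ≈ 0.9602 ≠ RHS = cos(6) + 1 ≈ 1.96

Answer: No, fails at both test points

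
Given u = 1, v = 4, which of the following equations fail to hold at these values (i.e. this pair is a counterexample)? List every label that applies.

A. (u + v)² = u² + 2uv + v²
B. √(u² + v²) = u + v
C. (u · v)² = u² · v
Evaluating each claim at the given values:
A. LHS = 25, RHS = 25 → holds here (LHS = RHS)
B. LHS = √(17) ≈ 4.123, RHS = 5 → fails here (LHS ≠ RHS)
C. LHS = 16, RHS = 4 → fails here (LHS ≠ RHS)

Answer: B, C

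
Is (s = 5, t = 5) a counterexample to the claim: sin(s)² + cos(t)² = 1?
No

Substituting s = 5, t = 5:
LHS = sin(5)² + cos(5)² = 1
RHS = 1

The sides agree, so this pair does not disprove the claim.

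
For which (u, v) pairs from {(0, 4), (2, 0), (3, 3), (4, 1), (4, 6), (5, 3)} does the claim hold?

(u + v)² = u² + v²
Testing each pair:
(0, 4): LHS = 16, RHS = 16 → holds
(2, 0): LHS = 4, RHS = 4 → holds
(3, 3): LHS = 36, RHS = 18 → fails
(4, 1): LHS = 25, RHS = 17 → fails
(4, 6): LHS = 100, RHS = 52 → fails
(5, 3): LHS = 64, RHS = 34 → fails

2 of 6 pairs satisfy the claim.

Answer: (0, 4), (2, 0)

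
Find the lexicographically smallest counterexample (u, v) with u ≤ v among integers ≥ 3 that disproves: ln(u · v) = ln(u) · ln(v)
Substituting (3, 3) into the claim:
LHS = ln(3 · 3) = ln(9) ≈ 2.197
RHS = ln(3) · ln(3) = ln(3)² ≈ 1.207

Since LHS ≠ RHS, this pair disproves the claim, and no lexicographically smaller pair (u ≤ v, integers ≥ 3) does.

For instance (7, 7) is also a counterexample (LHS = ln(49) ≈ 3.892, RHS = ln(7)² ≈ 3.787), but it's lexicographically larger.

Answer: (u, v) = (3, 3)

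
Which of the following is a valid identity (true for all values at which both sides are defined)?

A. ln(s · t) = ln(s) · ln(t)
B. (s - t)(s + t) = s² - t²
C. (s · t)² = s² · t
B

A: fails at (5, 8) — LHS = ln(40) ≈ 3.689, RHS = ln(5)·ln(8) ≈ 3.347.
B: holds — e.g. at (1, 4), both sides equal -15.
C: fails at (2, 3) — LHS = 36, RHS = 12.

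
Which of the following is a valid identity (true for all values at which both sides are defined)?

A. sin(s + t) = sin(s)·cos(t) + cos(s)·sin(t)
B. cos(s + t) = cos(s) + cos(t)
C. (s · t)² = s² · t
A: holds — e.g. at (1, 4), both sides equal sin(5) ≈ -0.9589.
B: fails at (3, 3) — LHS = cos(6) ≈ 0.9602, RHS = 2·cos(3) ≈ -1.98.
C: fails at (3, 4) — LHS = 144, RHS = 36.

Answer: A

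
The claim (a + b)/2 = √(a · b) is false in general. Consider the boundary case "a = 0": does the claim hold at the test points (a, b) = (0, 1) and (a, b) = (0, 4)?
No, fails at both test points

At (0, 1): LHS = 1/2 ≠ RHS = 0
At (0, 4): LHS = 2 ≠ RHS = 0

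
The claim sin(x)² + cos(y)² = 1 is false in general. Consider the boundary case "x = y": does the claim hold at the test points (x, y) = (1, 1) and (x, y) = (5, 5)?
At (1, 1): LHS = cos(1)² + sin(1)² = 1, RHS = 1 → equal
At (5, 5): LHS = cos(5)² + sin(5)² = 1, RHS = 1 → equal

So the claim does hold at both of these boundary points, even though it is not an identity.

Answer: Yes, holds at both test points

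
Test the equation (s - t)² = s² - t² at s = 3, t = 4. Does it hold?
Substituting s = 3, t = 4:

LHS = (3 - 4)² = 1
RHS = 3² - 4² = -7

LHS ≠ RHS, so the equation does not hold at this point.

Answer: Fails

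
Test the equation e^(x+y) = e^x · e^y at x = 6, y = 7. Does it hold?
Holds

Substituting x = 6, y = 7:

LHS = e^(6+7) = e^13 ≈ 442413.4
RHS = e^6 · e^7 = e^13 ≈ 442413.4

LHS = RHS, so the equation holds at this point.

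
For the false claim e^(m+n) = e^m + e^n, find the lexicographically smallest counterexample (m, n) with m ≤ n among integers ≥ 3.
(m, n) = (3, 3)

Substituting (3, 3) into the claim:
LHS = e^(3+3) = e^6 ≈ 403.4
RHS = e^3 + e^3 = 2·e^3 ≈ 40.17

Since LHS ≠ RHS, this pair disproves the claim, and no lexicographically smaller pair (m ≤ n, integers ≥ 3) does.

For instance (6, 10) is also a counterexample (LHS = e^16 ≈ 8886110.5, RHS = e^6 + e^10 ≈ 22429.9), but it's lexicographically larger.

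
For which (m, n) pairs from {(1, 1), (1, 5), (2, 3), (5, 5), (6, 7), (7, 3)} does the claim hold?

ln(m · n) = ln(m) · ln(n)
Testing each pair:
(1, 1): LHS = 0, RHS = 0 → holds
(1, 5): LHS = ln(5) ≈ 1.609, RHS = 0 → fails
(2, 3): LHS = ln(6) ≈ 1.792, RHS = ln(2)·ln(3) ≈ 0.7615 → fails
(5, 5): LHS = ln(25) ≈ 3.219, RHS = ln(5)² ≈ 2.59 → fails
(6, 7): LHS = ln(42) ≈ 3.738, RHS = ln(6)·ln(7) ≈ 3.487 → fails
(7, 3): LHS = ln(21) ≈ 3.045, RHS = ln(3)·ln(7) ≈ 2.138 → fails

1 of 6 pairs satisfies the claim.

Answer: (1, 1)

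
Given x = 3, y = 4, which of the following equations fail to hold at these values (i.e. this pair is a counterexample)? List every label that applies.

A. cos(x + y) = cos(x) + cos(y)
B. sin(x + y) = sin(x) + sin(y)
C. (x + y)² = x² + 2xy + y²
A, B

Evaluating each claim at the given values:
A. LHS = cos(7) ≈ 0.7539, RHS = cos(3) + cos(4) ≈ -1.644 → fails here (LHS ≠ RHS)
B. LHS = sin(7) ≈ 0.657, RHS = sin(4) + sin(3) ≈ -0.6157 → fails here (LHS ≠ RHS)
C. LHS = 49, RHS = 49 → holds here (LHS = RHS)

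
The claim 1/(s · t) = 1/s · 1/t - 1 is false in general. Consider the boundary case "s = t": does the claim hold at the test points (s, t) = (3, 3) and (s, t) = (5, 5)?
No, fails at both test points

At (3, 3): LHS = 1/9 ≠ RHS = -8/9
At (5, 5): LHS = 1/25 ≠ RHS = -24/25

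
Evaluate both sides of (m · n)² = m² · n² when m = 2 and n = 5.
LHS = (2 · 5)² = 100
RHS = 2² · 5² = 100

LHS = RHS: the two sides agree.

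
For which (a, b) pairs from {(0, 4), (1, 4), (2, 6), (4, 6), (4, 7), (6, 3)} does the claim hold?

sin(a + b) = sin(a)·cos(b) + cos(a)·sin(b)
Testing each pair:
(0, 4): LHS = sin(4) ≈ -0.7568, RHS = sin(4) ≈ -0.7568 → holds
(1, 4): LHS = sin(5) ≈ -0.9589, RHS = sin(1)·cos(4) + sin(4)·cos(1) ≈ -0.9589 → holds
(2, 6): LHS = sin(8) ≈ 0.9894, RHS = sin(6)·cos(2) + sin(2)·cos(6) ≈ 0.9894 → holds
(4, 6): LHS = sin(10) ≈ -0.544, RHS = sin(4)·cos(6) + sin(6)·cos(4) ≈ -0.544 → holds
(4, 7): LHS = sin(11) ≈ -1, RHS = sin(4)·cos(7) + sin(7)·cos(4) ≈ -1 → holds
(6, 3): LHS = sin(9) ≈ 0.4121, RHS = sin(3)·cos(6) + sin(6)·cos(3) ≈ 0.4121 → holds

Every pair satisfies the claim.

Answer: All pairs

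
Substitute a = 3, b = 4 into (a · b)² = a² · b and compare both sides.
LHS = (3 · 4)² = 144
RHS = 3² · 4 = 36

LHS ≠ RHS, so the equation does not hold here.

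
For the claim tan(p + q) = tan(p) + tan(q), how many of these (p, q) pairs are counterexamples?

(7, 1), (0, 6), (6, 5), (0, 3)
2

Testing each pair:
(7, 1): LHS = tan(8) ≈ -6.8, RHS = tan(7) + tan(1) ≈ 2.429 → counterexample
(0, 6): LHS = tan(6) ≈ -0.291, RHS = tan(6) ≈ -0.291 → satisfies claim
(6, 5): LHS = tan(11) ≈ -226, RHS = tan(5) + tan(6) ≈ -3.672 → counterexample
(0, 3): LHS = tan(3) ≈ -0.1425, RHS = tan(3) ≈ -0.1425 → satisfies claim

That makes 2 counterexamples.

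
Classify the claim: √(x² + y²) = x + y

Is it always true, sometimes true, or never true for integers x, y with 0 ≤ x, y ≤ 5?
Sometimes true

It holds at (x, y) = (0, 5) (both sides equal 5), but fails at (x, y) = (1, 5) (LHS = √(26) ≈ 5.099, RHS = 6).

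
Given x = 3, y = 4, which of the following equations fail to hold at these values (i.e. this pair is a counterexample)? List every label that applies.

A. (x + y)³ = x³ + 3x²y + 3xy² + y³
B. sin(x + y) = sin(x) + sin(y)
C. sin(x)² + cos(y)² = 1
B, C

Evaluating each claim at the given values:
A. LHS = 343, RHS = 343 → holds here (LHS = RHS)
B. LHS = sin(7) ≈ 0.657, RHS = sin(4) + sin(3) ≈ -0.6157 → fails here (LHS ≠ RHS)
C. LHS = sin(3)² + cos(4)² ≈ 0.4472, RHS = 1 → fails here (LHS ≠ RHS)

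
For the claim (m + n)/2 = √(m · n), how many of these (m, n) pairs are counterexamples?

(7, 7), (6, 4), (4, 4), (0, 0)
1

Testing each pair:
(7, 7): LHS = 7, RHS = 7 → satisfies claim
(6, 4): LHS = 5, RHS = 2·√(6) ≈ 4.899 → counterexample
(4, 4): LHS = 4, RHS = 4 → satisfies claim
(0, 0): LHS = 0, RHS = 0 → satisfies claim

That makes 1 counterexample.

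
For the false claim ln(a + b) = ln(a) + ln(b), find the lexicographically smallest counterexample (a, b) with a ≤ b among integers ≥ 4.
Substituting (4, 4) into the claim:
LHS = ln(4 + 4) = ln(8) ≈ 2.079
RHS = ln(4) + ln(4) = 2·ln(4) ≈ 2.773

Since LHS ≠ RHS, this pair disproves the claim, and no lexicographically smaller pair (a ≤ b, integers ≥ 4) does.

For instance (9, 9) is also a counterexample (LHS = ln(18) ≈ 2.89, RHS = 2·ln(9) ≈ 4.394), but it's lexicographically larger.

Answer: (a, b) = (4, 4)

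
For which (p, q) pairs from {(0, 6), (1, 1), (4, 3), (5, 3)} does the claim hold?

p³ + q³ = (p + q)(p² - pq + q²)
All pairs

Testing each pair:
(0, 6): LHS = 216, RHS = 216 → holds
(1, 1): LHS = 2, RHS = 2 → holds
(4, 3): LHS = 91, RHS = 91 → holds
(5, 3): LHS = 152, RHS = 152 → holds

Every pair satisfies the claim.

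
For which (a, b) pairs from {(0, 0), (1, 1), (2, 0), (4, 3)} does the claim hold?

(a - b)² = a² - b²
(0, 0), (1, 1), (2, 0)

Testing each pair:
(0, 0): LHS = 0, RHS = 0 → holds
(1, 1): LHS = 0, RHS = 0 → holds
(2, 0): LHS = 4, RHS = 4 → holds
(4, 3): LHS = 1, RHS = 7 → fails

3 of 4 pairs satisfy the claim.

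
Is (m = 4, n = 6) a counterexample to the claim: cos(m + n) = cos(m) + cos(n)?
Substituting m = 4, n = 6:
LHS = cos(4 + 6) = cos(10) ≈ -0.8391
RHS = cos(4) + cos(6) ≈ 0.3065

Since LHS ≠ RHS, this pair disproves the claim.

Answer: Yes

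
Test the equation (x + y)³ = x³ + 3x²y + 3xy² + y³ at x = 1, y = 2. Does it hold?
Substituting x = 1, y = 2:

LHS = (1 + 2)³ = 27
RHS = 1³ + 3·1²·2 + 3·1·2² + 2³ = 27

LHS = RHS, so the equation holds at this point.

Answer: Holds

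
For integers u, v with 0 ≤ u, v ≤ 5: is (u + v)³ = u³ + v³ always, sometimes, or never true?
It holds at (u, v) = (0, 3) (both sides equal 27), but fails at (u, v) = (3, 5) (LHS = 512, RHS = 152).

Answer: Sometimes true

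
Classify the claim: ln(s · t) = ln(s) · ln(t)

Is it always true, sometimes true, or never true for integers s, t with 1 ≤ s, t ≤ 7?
Sometimes true

It holds at (s, t) = (1, 1) (both sides equal 0), but fails at (s, t) = (7, 2) (LHS = ln(14) ≈ 2.639, RHS = ln(2)·ln(7) ≈ 1.349).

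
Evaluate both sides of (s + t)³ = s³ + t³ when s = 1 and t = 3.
LHS = (1 + 3)³ = 64
RHS = 1³ + 3³ = 28

LHS ≠ RHS, so the equation does not hold here.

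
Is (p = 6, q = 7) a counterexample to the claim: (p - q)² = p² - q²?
Yes

Substituting p = 6, q = 7:
LHS = (6 - 7)² = 1
RHS = 6² - 7² = -13

Since LHS ≠ RHS, this pair disproves the claim.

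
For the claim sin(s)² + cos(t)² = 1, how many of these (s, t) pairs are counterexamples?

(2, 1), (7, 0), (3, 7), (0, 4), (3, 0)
5

Testing each pair:
(2, 1): LHS = cos(1)² + sin(2)² ≈ 1.119, RHS = 1 → counterexample
(7, 0): LHS = sin(7)² + 1 ≈ 1.432, RHS = 1 → counterexample
(3, 7): LHS = sin(3)² + cos(7)² ≈ 0.5883, RHS = 1 → counterexample
(0, 4): LHS = cos(4)² ≈ 0.4272, RHS = 1 → counterexample
(3, 0): LHS = sin(3)² + 1 ≈ 1.02, RHS = 1 → counterexample

That makes 5 counterexamples.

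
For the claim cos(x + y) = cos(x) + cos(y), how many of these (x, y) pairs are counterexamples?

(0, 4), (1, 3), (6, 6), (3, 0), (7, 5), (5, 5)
6

Testing each pair:
(0, 4): LHS = cos(4) ≈ -0.6536, RHS = cos(4) + 1 ≈ 0.3464 → counterexample
(1, 3): LHS = cos(4) ≈ -0.6536, RHS = cos(3) + cos(1) ≈ -0.4497 → counterexample
(6, 6): LHS = cos(12) ≈ 0.8439, RHS = 2·cos(6) ≈ 1.92 → counterexample
(3, 0): LHS = cos(3) ≈ -0.99, RHS = cos(3) + 1 ≈ 0.01001 → counterexample
(7, 5): LHS = cos(12) ≈ 0.8439, RHS = cos(5) + cos(7) ≈ 1.038 → counterexample
(5, 5): LHS = cos(10) ≈ -0.8391, RHS = 2·cos(5) ≈ 0.5673 → counterexample

That makes 6 counterexamples.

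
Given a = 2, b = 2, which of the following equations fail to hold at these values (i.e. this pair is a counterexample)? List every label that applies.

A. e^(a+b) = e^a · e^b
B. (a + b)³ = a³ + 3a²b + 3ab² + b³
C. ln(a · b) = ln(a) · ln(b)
Evaluating each claim at the given values:
A. LHS = e^4 ≈ 54.6, RHS = e^4 ≈ 54.6 → holds here (LHS = RHS)
B. LHS = 64, RHS = 64 → holds here (LHS = RHS)
C. LHS = ln(4) ≈ 1.386, RHS = ln(2)² ≈ 0.4805 → fails here (LHS ≠ RHS)

Answer: C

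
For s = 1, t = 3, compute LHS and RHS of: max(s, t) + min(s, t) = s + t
LHS = max(1, 3) + min(1, 3) = 4
RHS = 1 + 3 = 4

LHS = RHS: the two sides agree.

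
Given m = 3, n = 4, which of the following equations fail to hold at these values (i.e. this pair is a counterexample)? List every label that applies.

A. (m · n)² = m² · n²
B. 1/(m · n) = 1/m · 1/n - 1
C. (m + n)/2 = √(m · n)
B, C

Evaluating each claim at the given values:
A. LHS = 144, RHS = 144 → holds here (LHS = RHS)
B. LHS = 1/12, RHS = -11/12 → fails here (LHS ≠ RHS)
C. LHS = 7/2, RHS = 2·√(3) ≈ 3.464 → fails here (LHS ≠ RHS)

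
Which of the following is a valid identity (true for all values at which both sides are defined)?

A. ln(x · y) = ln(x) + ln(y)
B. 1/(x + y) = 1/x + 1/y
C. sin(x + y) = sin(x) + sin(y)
A: holds — e.g. at (4, 6), both sides equal ln(24) ≈ 3.178.
B: fails at (6, 7) — LHS = 1/13, RHS = 13/42.
C: fails at (5, 8) — LHS = sin(13) ≈ 0.4202, RHS = sin(5) + sin(8) ≈ 0.03043.

Answer: A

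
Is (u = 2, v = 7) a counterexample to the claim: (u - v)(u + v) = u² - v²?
Substituting u = 2, v = 7:
LHS = (2 - 7)(2 + 7) = -45
RHS = 2² - 7² = -45

The sides agree, so this pair does not disprove the claim.

Answer: No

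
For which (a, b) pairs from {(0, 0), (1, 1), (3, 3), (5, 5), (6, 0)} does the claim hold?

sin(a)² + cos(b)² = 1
(0, 0), (1, 1), (3, 3), (5, 5)

Testing each pair:
(0, 0): LHS = 1, RHS = 1 → holds
(1, 1): LHS = cos(1)² + sin(1)² = 1, RHS = 1 → holds
(3, 3): LHS = sin(3)² + cos(3)² = 1, RHS = 1 → holds
(5, 5): LHS = cos(5)² + sin(5)² = 1, RHS = 1 → holds
(6, 0): LHS = sin(6)² + 1 ≈ 1.078, RHS = 1 → fails

4 of 5 pairs satisfy the claim.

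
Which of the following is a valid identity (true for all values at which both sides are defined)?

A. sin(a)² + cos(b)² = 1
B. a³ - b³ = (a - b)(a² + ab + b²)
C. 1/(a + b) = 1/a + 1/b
B

A: fails at (5, 8) — LHS = cos(8)² + sin(5)² ≈ 0.9407, RHS = 1.
B: holds — e.g. at (4, 4), both sides equal 0.
C: fails at (4, 5) — LHS = 1/9, RHS = 9/20.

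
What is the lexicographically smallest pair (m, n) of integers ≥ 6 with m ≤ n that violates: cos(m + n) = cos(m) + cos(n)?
(m, n) = (6, 6)

Substituting (6, 6) into the claim:
LHS = cos(6 + 6) = cos(12) ≈ 0.8439
RHS = cos(6) + cos(6) = 2·cos(6) ≈ 1.92

Since LHS ≠ RHS, this pair disproves the claim, and no lexicographically smaller pair (m ≤ n, integers ≥ 6) does.

For instance (6, 10) is also a counterexample (LHS = cos(16) ≈ -0.9577, RHS = cos(10) + cos(6) ≈ 0.1211), but it's lexicographically larger.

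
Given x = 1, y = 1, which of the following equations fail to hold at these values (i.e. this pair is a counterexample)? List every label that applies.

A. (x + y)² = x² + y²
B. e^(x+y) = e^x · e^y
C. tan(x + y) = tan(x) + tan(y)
A, C

Evaluating each claim at the given values:
A. LHS = 4, RHS = 2 → fails here (LHS ≠ RHS)
B. LHS = e^2 ≈ 7.389, RHS = e^2 ≈ 7.389 → holds here (LHS = RHS)
C. LHS = tan(2) ≈ -2.185, RHS = 2·tan(1) ≈ 3.115 → fails here (LHS ≠ RHS)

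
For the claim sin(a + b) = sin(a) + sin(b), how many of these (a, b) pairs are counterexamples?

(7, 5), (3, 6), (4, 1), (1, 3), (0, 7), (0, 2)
Testing each pair:
(7, 5): LHS = sin(12) ≈ -0.5366, RHS = sin(5) + sin(7) ≈ -0.3019 → counterexample
(3, 6): LHS = sin(9) ≈ 0.4121, RHS = sin(6) + sin(3) ≈ -0.1383 → counterexample
(4, 1): LHS = sin(5) ≈ -0.9589, RHS = sin(4) + sin(1) ≈ 0.08467 → counterexample
(1, 3): LHS = sin(4) ≈ -0.7568, RHS = sin(3) + sin(1) ≈ 0.9826 → counterexample
(0, 7): LHS = sin(7) ≈ 0.657, RHS = sin(7) ≈ 0.657 → satisfies claim
(0, 2): LHS = sin(2) ≈ 0.9093, RHS = sin(2) ≈ 0.9093 → satisfies claim

That makes 4 counterexamples.

Answer: 4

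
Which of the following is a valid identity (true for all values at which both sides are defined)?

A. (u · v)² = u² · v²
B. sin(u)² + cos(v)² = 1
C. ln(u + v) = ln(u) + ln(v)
A

A: holds — e.g. at (2, 2), both sides equal 16.
B: fails at (0, 1) — LHS = cos(1)² ≈ 0.2919, RHS = 1.
C: fails at (3, 3) — LHS = ln(6) ≈ 1.792, RHS = 2·ln(3) ≈ 2.197.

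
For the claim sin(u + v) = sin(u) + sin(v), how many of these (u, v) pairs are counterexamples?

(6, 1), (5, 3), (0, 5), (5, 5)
Testing each pair:
(6, 1): LHS = sin(7) ≈ 0.657, RHS = sin(6) + sin(1) ≈ 0.5621 → counterexample
(5, 3): LHS = sin(8) ≈ 0.9894, RHS = sin(5) + sin(3) ≈ -0.8178 → counterexample
(0, 5): LHS = sin(5) ≈ -0.9589, RHS = sin(5) ≈ -0.9589 → satisfies claim
(5, 5): LHS = sin(10) ≈ -0.544, RHS = 2·sin(5) ≈ -1.918 → counterexample

That makes 3 counterexamples.

Answer: 3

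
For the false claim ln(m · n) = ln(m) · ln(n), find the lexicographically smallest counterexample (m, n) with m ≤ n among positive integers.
At (1, 1): both sides equal 0, so it holds there.

Substituting (1, 2) into the claim:
LHS = ln(1 · 2) = ln(2) ≈ 0.6931
RHS = ln(1) · ln(2) = 0

Since LHS ≠ RHS, this pair disproves the claim, and no lexicographically smaller pair (m ≤ n, positive integers) does.

For instance (2, 5) is also a counterexample (LHS = ln(10) ≈ 2.303, RHS = ln(2)·ln(5) ≈ 1.116), but it's lexicographically larger.

Answer: (m, n) = (1, 2)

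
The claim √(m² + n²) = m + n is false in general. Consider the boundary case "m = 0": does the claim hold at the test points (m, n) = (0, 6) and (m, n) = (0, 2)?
At (0, 6): LHS = 6, RHS = 6 → equal
At (0, 2): LHS = 2, RHS = 2 → equal

So the claim does hold at both of these boundary points, even though it is not an identity.

Answer: Yes, holds at both test points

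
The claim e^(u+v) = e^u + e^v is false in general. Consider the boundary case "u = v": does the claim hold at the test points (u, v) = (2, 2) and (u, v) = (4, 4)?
At (2, 2): LHS = e^4 ≈ 54.6 ≠ RHS = 2·e^2 ≈ 14.78
At (4, 4): LHS = e^8 ≈ 2981 ≠ RHS = 2·e^4 ≈ 109.2

Answer: No, fails at both test points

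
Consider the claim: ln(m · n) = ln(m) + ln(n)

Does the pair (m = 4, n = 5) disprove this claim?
Substituting m = 4, n = 5:
LHS = ln(4 · 5) = ln(20) ≈ 2.996
RHS = ln(4) + ln(5) ≈ 2.996

The sides agree, so this pair does not disprove the claim.

Answer: No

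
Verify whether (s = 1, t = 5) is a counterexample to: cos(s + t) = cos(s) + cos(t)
Substituting s = 1, t = 5:
LHS = cos(1 + 5) = cos(6) ≈ 0.9602
RHS = cos(1) + cos(5) ≈ 0.824

Since LHS ≠ RHS, this pair disproves the claim.

Answer: Yes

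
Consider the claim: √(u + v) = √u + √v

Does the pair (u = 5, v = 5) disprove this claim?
Substituting u = 5, v = 5:
LHS = √(5 + 5) = √(10) ≈ 3.162
RHS = √5 + √5 = 2·√(5) ≈ 4.472

Since LHS ≠ RHS, this pair disproves the claim.

Answer: Yes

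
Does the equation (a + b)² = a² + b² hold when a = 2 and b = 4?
Substituting a = 2, b = 4:

LHS = (2 + 4)² = 36
RHS = 2² + 4² = 20

LHS ≠ RHS, so the equation does not hold at this point.

Answer: Fails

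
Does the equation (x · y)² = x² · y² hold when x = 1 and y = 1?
Substituting x = 1, y = 1:

LHS = (1 · 1)² = 1
RHS = 1² · 1² = 1

LHS = RHS, so the equation holds at this point.

Answer: Holds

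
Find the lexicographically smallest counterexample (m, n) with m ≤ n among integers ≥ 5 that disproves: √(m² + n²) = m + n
(m, n) = (5, 5)

Substituting (5, 5) into the claim:
LHS = √(5² + 5²) = 5·√(2) ≈ 7.071
RHS = 5 + 5 = 10

Since LHS ≠ RHS, this pair disproves the claim, and no lexicographically smaller pair (m ≤ n, integers ≥ 5) does.

For instance (10, 11) is also a counterexample (LHS = √(221) ≈ 14.87, RHS = 21), but it's lexicographically larger.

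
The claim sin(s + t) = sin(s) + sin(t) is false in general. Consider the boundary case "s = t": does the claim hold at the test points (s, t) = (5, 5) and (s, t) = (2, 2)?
No, fails at both test points

At (5, 5): LHS = sin(10) ≈ -0.544 ≠ RHS = 2·sin(5) ≈ -1.918
At (2, 2): LHS = sin(4) ≈ -0.7568 ≠ RHS = 2·sin(2) ≈ 1.819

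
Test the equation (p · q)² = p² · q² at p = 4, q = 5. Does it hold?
Holds

Substituting p = 4, q = 5:

LHS = (4 · 5)² = 400
RHS = 4² · 5² = 400

LHS = RHS, so the equation holds at this point.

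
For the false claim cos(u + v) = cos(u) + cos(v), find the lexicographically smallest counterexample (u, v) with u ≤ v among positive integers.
(u, v) = (1, 1)

Substituting (1, 1) into the claim:
LHS = cos(1 + 1) = cos(2) ≈ -0.4161
RHS = cos(1) + cos(1) = 2·cos(1) ≈ 1.081

Since LHS ≠ RHS, this pair disproves the claim, and no lexicographically smaller pair (u ≤ v, positive integers) does.

For instance (3, 8) is also a counterexample (LHS = cos(11) ≈ 0.004426, RHS = cos(3) + cos(8) ≈ -1.135), but it's lexicographically larger.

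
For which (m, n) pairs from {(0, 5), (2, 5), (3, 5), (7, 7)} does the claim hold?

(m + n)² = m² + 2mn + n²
All pairs

Testing each pair:
(0, 5): LHS = 25, RHS = 25 → holds
(2, 5): LHS = 49, RHS = 49 → holds
(3, 5): LHS = 64, RHS = 64 → holds
(7, 7): LHS = 196, RHS = 196 → holds

Every pair satisfies the claim.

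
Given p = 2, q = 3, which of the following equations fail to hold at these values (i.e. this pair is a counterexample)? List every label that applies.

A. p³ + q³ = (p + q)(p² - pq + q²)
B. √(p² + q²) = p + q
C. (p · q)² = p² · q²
Evaluating each claim at the given values:
A. LHS = 35, RHS = 35 → holds here (LHS = RHS)
B. LHS = √(13) ≈ 3.606, RHS = 5 → fails here (LHS ≠ RHS)
C. LHS = 36, RHS = 36 → holds here (LHS = RHS)

Answer: B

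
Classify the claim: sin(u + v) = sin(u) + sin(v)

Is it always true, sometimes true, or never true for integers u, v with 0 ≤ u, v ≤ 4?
Sometimes true

It holds at (u, v) = (2, 0) (both sides equal sin(2) ≈ 0.9093), but fails at (u, v) = (3, 1) (LHS = sin(4) ≈ -0.7568, RHS = sin(3) + sin(1) ≈ 0.9826).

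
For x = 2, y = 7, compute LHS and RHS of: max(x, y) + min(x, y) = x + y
LHS = max(2, 7) + min(2, 7) = 9
RHS = 2 + 7 = 9

LHS = RHS: the two sides agree.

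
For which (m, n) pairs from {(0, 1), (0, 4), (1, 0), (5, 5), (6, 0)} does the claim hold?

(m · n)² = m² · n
Testing each pair:
(0, 1): LHS = 0, RHS = 0 → holds
(0, 4): LHS = 0, RHS = 0 → holds
(1, 0): LHS = 0, RHS = 0 → holds
(5, 5): LHS = 625, RHS = 125 → fails
(6, 0): LHS = 0, RHS = 0 → holds

4 of 5 pairs satisfy the claim.

Answer: (0, 1), (0, 4), (1, 0), (6, 0)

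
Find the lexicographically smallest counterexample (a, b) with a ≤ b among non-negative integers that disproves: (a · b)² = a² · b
At (1, 1): both sides equal 1, so it holds there.

Substituting (1, 2) into the claim:
LHS = (1 · 2)² = 4
RHS = 1² · 2 = 2

Since LHS ≠ RHS, this pair disproves the claim, and no lexicographically smaller pair (a ≤ b, non-negative integers) does.

For instance (5, 5) is also a counterexample (LHS = 625, RHS = 125), but it's lexicographically larger.

Answer: (a, b) = (1, 2)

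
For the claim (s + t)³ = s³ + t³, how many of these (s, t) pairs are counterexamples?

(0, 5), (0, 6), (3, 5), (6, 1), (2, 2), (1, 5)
Testing each pair:
(0, 5): LHS = 125, RHS = 125 → satisfies claim
(0, 6): LHS = 216, RHS = 216 → satisfies claim
(3, 5): LHS = 512, RHS = 152 → counterexample
(6, 1): LHS = 343, RHS = 217 → counterexample
(2, 2): LHS = 64, RHS = 16 → counterexample
(1, 5): LHS = 216, RHS = 126 → counterexample

That makes 4 counterexamples.

Answer: 4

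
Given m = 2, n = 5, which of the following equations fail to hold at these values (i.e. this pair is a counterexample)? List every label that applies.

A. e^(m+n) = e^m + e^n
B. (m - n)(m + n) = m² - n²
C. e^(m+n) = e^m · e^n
Evaluating each claim at the given values:
A. LHS = e^7 ≈ 1097, RHS = e^2 + e^5 ≈ 155.8 → fails here (LHS ≠ RHS)
B. LHS = -21, RHS = -21 → holds here (LHS = RHS)
C. LHS = e^7 ≈ 1097, RHS = e^7 ≈ 1097 → holds here (LHS = RHS)

Answer: A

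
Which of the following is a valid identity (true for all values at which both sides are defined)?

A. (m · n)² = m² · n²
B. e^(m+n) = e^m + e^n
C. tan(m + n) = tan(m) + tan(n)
A: holds — e.g. at (5, 8), both sides equal 1600.
B: fails at (2, 2) — LHS = e^4 ≈ 54.6, RHS = 2·e^2 ≈ 14.78.
C: fails at (2, 5) — LHS = tan(7) ≈ 0.8714, RHS = tan(5) + tan(2) ≈ -5.566.

Answer: A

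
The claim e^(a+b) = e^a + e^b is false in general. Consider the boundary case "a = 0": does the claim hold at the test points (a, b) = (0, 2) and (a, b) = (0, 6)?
No, fails at both test points

At (0, 2): LHS = e^2 ≈ 7.389 ≠ RHS = 1 + e^2 ≈ 8.389
At (0, 6): LHS = e^6 ≈ 403.4 ≠ RHS = 1 + e^6 ≈ 404.4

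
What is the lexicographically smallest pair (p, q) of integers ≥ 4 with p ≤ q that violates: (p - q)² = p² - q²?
(p, q) = (4, 5)

Substituting (4, 5) into the claim:
LHS = (4 - 5)² = 1
RHS = 4² - 5² = -9

Since LHS ≠ RHS, this pair disproves the claim, and no lexicographically smaller pair (p ≤ q, integers ≥ 4) does.

For instance (8, 9) is also a counterexample (LHS = 1, RHS = -17), but it's lexicographically larger.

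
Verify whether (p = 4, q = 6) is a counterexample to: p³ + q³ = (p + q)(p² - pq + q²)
Substituting p = 4, q = 6:
LHS = 4³ + 6³ = 280
RHS = (4 + 6)(4² - 4·6 + 6²) = 280

The sides agree, so this pair does not disprove the claim.

Answer: No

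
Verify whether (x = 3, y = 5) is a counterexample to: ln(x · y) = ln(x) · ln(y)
Yes

Substituting x = 3, y = 5:
LHS = ln(3 · 5) = ln(15) ≈ 2.708
RHS = ln(3) · ln(5) ≈ 1.768

Since LHS ≠ RHS, this pair disproves the claim.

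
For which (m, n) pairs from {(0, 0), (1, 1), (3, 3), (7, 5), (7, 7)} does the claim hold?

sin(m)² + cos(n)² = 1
Testing each pair:
(0, 0): LHS = 1, RHS = 1 → holds
(1, 1): LHS = cos(1)² + sin(1)² = 1, RHS = 1 → holds
(3, 3): LHS = sin(3)² + cos(3)² = 1, RHS = 1 → holds
(7, 5): LHS = cos(5)² + sin(7)² ≈ 0.5121, RHS = 1 → fails
(7, 7): LHS = sin(7)² + cos(7)² = 1, RHS = 1 → holds

4 of 5 pairs satisfy the claim.

Answer: (0, 0), (1, 1), (3, 3), (7, 7)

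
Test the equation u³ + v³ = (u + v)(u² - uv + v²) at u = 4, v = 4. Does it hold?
Holds

Substituting u = 4, v = 4:

LHS = 4³ + 4³ = 128
RHS = (4 + 4)(4² - 4·4 + 4²) = 128

LHS = RHS, so the equation holds at this point.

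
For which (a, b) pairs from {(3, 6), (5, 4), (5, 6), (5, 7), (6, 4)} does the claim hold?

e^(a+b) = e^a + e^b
Testing each pair:
(3, 6): LHS = e^9 ≈ 8103, RHS = e^3 + e^6 ≈ 423.5 → fails
(5, 4): LHS = e^9 ≈ 8103, RHS = e^4 + e^5 ≈ 203 → fails
(5, 6): LHS = e^11 ≈ 59874.1, RHS = e^5 + e^6 ≈ 551.8 → fails
(5, 7): LHS = e^12 ≈ 162754.8, RHS = e^5 + e^7 ≈ 1245 → fails
(6, 4): LHS = e^10 ≈ 22026.5, RHS = e^4 + e^6 ≈ 458 → fails

No pair satisfies the claim.

Answer: None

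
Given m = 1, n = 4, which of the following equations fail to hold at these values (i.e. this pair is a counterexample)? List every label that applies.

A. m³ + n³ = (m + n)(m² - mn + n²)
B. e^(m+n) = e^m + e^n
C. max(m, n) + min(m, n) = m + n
B

Evaluating each claim at the given values:
A. LHS = 65, RHS = 65 → holds here (LHS = RHS)
B. LHS = e^5 ≈ 148.4, RHS = e + e^4 ≈ 57.32 → fails here (LHS ≠ RHS)
C. LHS = 5, RHS = 5 → holds here (LHS = RHS)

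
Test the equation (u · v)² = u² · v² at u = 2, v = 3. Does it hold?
Holds

Substituting u = 2, v = 3:

LHS = (2 · 3)² = 36
RHS = 2² · 3² = 36

LHS = RHS, so the equation holds at this point.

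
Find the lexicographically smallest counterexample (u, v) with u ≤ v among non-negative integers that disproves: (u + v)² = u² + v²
(u, v) = (1, 1)

Substituting (1, 1) into the claim:
LHS = (1 + 1)² = 4
RHS = 1² + 1² = 2

Since LHS ≠ RHS, this pair disproves the claim, and no lexicographically smaller pair (u ≤ v, non-negative integers) does.

For instance (3, 7) is also a counterexample (LHS = 100, RHS = 58), but it's lexicographically larger.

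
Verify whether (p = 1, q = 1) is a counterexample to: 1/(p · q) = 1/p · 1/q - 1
Yes

Substituting p = 1, q = 1:
LHS = 1/(1 · 1) = 1
RHS = 1/1 · 1/1 - 1 = 0

Since LHS ≠ RHS, this pair disproves the claim.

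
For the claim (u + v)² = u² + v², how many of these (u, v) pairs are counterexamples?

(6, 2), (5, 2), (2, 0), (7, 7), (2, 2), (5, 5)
5

Testing each pair:
(6, 2): LHS = 64, RHS = 40 → counterexample
(5, 2): LHS = 49, RHS = 29 → counterexample
(2, 0): LHS = 4, RHS = 4 → satisfies claim
(7, 7): LHS = 196, RHS = 98 → counterexample
(2, 2): LHS = 16, RHS = 8 → counterexample
(5, 5): LHS = 100, RHS = 50 → counterexample

That makes 5 counterexamples.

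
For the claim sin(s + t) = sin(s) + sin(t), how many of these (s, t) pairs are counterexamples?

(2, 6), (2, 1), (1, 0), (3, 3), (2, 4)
4

Testing each pair:
(2, 6): LHS = sin(8) ≈ 0.9894, RHS = sin(6) + sin(2) ≈ 0.6299 → counterexample
(2, 1): LHS = sin(3) ≈ 0.1411, RHS = sin(1) + sin(2) ≈ 1.751 → counterexample
(1, 0): LHS = sin(1) ≈ 0.8415, RHS = sin(1) ≈ 0.8415 → satisfies claim
(3, 3): LHS = sin(6) ≈ -0.2794, RHS = 2·sin(3) ≈ 0.2822 → counterexample
(2, 4): LHS = sin(6) ≈ -0.2794, RHS = sin(4) + sin(2) ≈ 0.1525 → counterexample

That makes 4 counterexamples.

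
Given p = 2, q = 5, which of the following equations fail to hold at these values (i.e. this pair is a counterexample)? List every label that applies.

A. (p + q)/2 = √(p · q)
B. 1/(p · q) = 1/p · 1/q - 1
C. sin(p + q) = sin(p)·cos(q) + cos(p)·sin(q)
A, B

Evaluating each claim at the given values:
A. LHS = 7/2, RHS = √(10) ≈ 3.162 → fails here (LHS ≠ RHS)
B. LHS = 1/10, RHS = -9/10 → fails here (LHS ≠ RHS)
C. LHS = sin(7) ≈ 0.657, RHS = sin(2)·cos(5) + sin(5)·cos(2) ≈ 0.657 → holds here (LHS = RHS)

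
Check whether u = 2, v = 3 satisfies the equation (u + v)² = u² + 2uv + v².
Holds

Substituting u = 2, v = 3:

LHS = (2 + 3)² = 25
RHS = 2² + 2·2·3 + 3² = 25

LHS = RHS, so the equation holds at this point.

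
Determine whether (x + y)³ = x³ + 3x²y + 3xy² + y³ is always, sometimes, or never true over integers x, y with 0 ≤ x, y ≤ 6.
The identity holds for every pair in the range. For instance at (x, y) = (4, 1): both sides equal 125.

Answer: Always true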